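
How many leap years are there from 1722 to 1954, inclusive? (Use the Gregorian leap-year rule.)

56

Multiples of 4 in [1722,1954]: 58.
Of those, multiples of 100: 2 (not leap unless ÷400).
Multiples of 400: 0.
Leap years = 58 − 2 + 0 = 56.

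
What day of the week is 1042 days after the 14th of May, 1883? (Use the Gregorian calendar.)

First find the weekday of May 14, 1883. Doomsday rule: the anchor day for the 1800s is Friday. For year 83: 83÷12 = 6 r 11, and 11÷4 = 2, so 6+11+2 = 19.
Friday + 19 ≡ Wednesday — that's 1883's doomsday.
In May the doomsday date is May 9.
May 14 is 5 days after May 9; 5 mod 7 = 5, so Wednesday + 5 = Monday.
1042 mod 7 = 6, so 1042 days after a Monday is Monday + 6 = Sunday.

Sunday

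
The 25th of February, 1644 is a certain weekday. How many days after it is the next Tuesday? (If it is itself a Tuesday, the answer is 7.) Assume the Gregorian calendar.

5

Feb 25, 1644 is a Thursday.
From Thursday to the next Tuesday is 5 days.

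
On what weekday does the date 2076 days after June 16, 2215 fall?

First find the weekday of Jun 16, 2215. Doomsday rule: the anchor day for the 2200s is Friday. For year 15: 15÷12 = 1 r 3, and 3÷4 = 0, so 1+3+0 = 4.
Friday + 4 ≡ Tuesday — that's 2215's doomsday.
In June the doomsday date is Jun 6.
Jun 16 is 10 days after Jun 6; 10 mod 7 = 3, so Tuesday + 3 = Friday.
2076 mod 7 = 4, so 2076 days after a Friday is Friday + 4 = Tuesday.

Tuesday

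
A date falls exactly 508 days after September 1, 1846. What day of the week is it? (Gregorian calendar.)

First find the weekday of Sep 1, 1846. Doomsday rule: the anchor day for the 1800s is Friday. For year 46: 46÷12 = 3 r 10, and 10÷4 = 2, so 3+10+2 = 15.
Friday + 15 ≡ Saturday — that's 1846's doomsday.
In September the doomsday date is Sep 5.
Sep 1 is 4 days before Sep 5; 4 mod 7 = 4, so Saturday − 4 = Tuesday.
508 mod 7 = 4, so 508 days after a Tuesday is Tuesday + 4 = Saturday.

Saturday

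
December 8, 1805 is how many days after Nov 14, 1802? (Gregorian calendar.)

Nov 14, 1802 → Nov 14, 1803: 365 days.
Nov 14, 1803 → Nov 14, 1804: 366 days (Feb 29, 1804 is in that span).
Nov 14, 1804 → Dec 14, 1804: 30 days (November has 30).
Dec 14, 1804 → Jan 14, 1805: 31 days (December has 31).
Jan 14, 1805 → Feb 14, 1805: 31 days (January has 31).
Feb 14, 1805 → Mar 14, 1805: 28 days (February has 28).
Mar 14, 1805 → Apr 14, 1805: 31 days (March has 31).
Apr 14, 1805 → May 14, 1805: 30 days (April has 30).
May 14, 1805 → Jun 14, 1805: 31 days (May has 31).
Jun 14, 1805 → Jul 14, 1805: 30 days (June has 30).
Jul 14, 1805 → Aug 14, 1805: 31 days (July has 31).
Aug 14, 1805 → Sep 14, 1805: 31 days (August has 31).
Sep 14, 1805 → Oct 14, 1805: 30 days (September has 30).
Oct 14, 1805 → Nov 14, 1805: 31 days (October has 31).
Nov 14, 1805 → Dec 8, 1805: 24 days.
Total: 1120 days.

1120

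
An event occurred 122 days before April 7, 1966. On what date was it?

−7 → Mar 31, 1966 (end of Mar, 31 days; 115 left).
−31 → Feb 28, 1966 (end of Feb, 28 days; 84 left).
−28 → Jan 31, 1966 (end of Jan, 31 days; 56 left).
−31 → Dec 31, 1965 (end of Dec, 31 days; 25 left).
−25 → Dec 6, 1965.

December 6, 1965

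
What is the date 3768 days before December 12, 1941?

August 19, 1931

−365 (one year) → Dec 12, 1940 (3403 left).
−366 (one year; includes Feb 29, 1940) → Dec 12, 1939 (3037 left).
−365 (one year) → Dec 12, 1938 (2672 left).
−365 (one year) → Dec 12, 1937 (2307 left).
−365 (one year) → Dec 12, 1936 (1942 left).
−366 (one year; includes Feb 29, 1936) → Dec 12, 1935 (1576 left).
−365 (one year) → Dec 12, 1934 (1211 left).
−365 (one year) → Dec 12, 1933 (846 left).
−365 (one year) → Dec 12, 1932 (481 left).
−366 (one year; includes Feb 29, 1932) → Dec 12, 1931 (115 left).
−12 → Nov 30, 1931 (end of Nov, 30 days; 103 left).
−30 → Oct 31, 1931 (end of Oct, 31 days; 73 left).
−31 → Sep 30, 1931 (end of Sep, 30 days; 42 left).
−30 → Aug 31, 1931 (end of Aug, 31 days; 12 left).
−12 → Aug 19, 1931.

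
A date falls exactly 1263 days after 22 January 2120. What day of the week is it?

Thursday

First find the weekday of Jan 22, 2120. Doomsday rule: the anchor day for the 2100s is Sunday. For year 20: 20÷12 = 1 r 8, and 8÷4 = 2, so 1+8+2 = 11.
Sunday + 11 ≡ Thursday — that's 2120's doomsday.
In January the doomsday date is Jan 4 (2120 is a leap year (divisible by 4)).
Jan 22 is 18 days after Jan 4; 18 mod 7 = 4, so Thursday + 4 = Monday.
1263 mod 7 = 3, so 1263 days after a Monday is Monday + 3 = Thursday.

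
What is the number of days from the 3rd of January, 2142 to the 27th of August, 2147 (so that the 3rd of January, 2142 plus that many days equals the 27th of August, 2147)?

Jan 3, 2142 → Jan 3, 2143: 365 days.
Jan 3, 2143 → Jan 3, 2144: 365 days.
Jan 3, 2144 → Jan 3, 2145: 366 days (Feb 29, 2144 is in that span).
Jan 3, 2145 → Jan 3, 2146: 365 days.
Jan 3, 2146 → Jan 3, 2147: 365 days.
Jan 3, 2147 → Feb 3, 2147: 31 days (January has 31).
Feb 3, 2147 → Mar 3, 2147: 28 days (February has 28).
Mar 3, 2147 → Apr 3, 2147: 31 days (March has 31).
Apr 3, 2147 → May 3, 2147: 30 days (April has 30).
May 3, 2147 → Jun 3, 2147: 31 days (May has 31).
Jun 3, 2147 → Jul 3, 2147: 30 days (June has 30).
Jul 3, 2147 → Aug 3, 2147: 31 days (July has 31).
Aug 3, 2147 → Aug 27, 2147: 24 days.
Total: 2062 days.

2062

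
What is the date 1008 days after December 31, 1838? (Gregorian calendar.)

October 4, 1841

+365 (one year) → Dec 31, 1839 (643 left).
+366 (one year; includes Feb 29, 1840) → Dec 31, 1840 (277 left).
Dec has 31 days: +1 → Jan 1, 1841 (276 left).
Jan has 31 days: +31 → Feb 1, 1841 (245 left).
Feb has 28 days: +28 → Mar 1, 1841 (217 left).
Mar has 31 days: +31 → Apr 1, 1841 (186 left).
Apr has 30 days: +30 → May 1, 1841 (156 left).
May has 31 days: +31 → Jun 1, 1841 (125 left).
Jun has 30 days: +30 → Jul 1, 1841 (95 left).
Jul has 31 days: +31 → Aug 1, 1841 (64 left).
Aug has 31 days: +31 → Sep 1, 1841 (33 left).
Sep has 30 days: +30 → Oct 1, 1841 (3 left).
+3 → Oct 4, 1841.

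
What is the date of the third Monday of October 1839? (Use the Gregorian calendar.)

October 21, 1839

October 1, 1839 is a Tuesday.
The first Monday is therefore October 7 (6 days later).
The third Monday is 7 + 2×7 = October 21.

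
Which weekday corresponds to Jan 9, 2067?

Doomsday rule: the anchor day for the 2000s is Tuesday. For year 67: 67÷12 = 5 r 7, and 7÷4 = 1, so 5+7+1 = 13.
Tuesday + 13 ≡ Monday — that's 2067's doomsday.
In January the doomsday date is Jan 3 (2067 is not a leap year).
Jan 9 is 6 days after Jan 3; 6 mod 7 = 6, so Monday + 6 = Sunday.

Sunday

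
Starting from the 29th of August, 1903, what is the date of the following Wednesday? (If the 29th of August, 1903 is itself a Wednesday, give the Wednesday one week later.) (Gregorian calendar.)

Aug 29, 1903 is a Saturday.
From Saturday to the next Wednesday is 4 days.
Aug 29, 1903 + 4 = Sep 2, 1903.

September 2, 1903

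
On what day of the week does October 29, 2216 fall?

Doomsday rule: the anchor day for the 2200s is Friday. For year 16: 16÷12 = 1 r 4, and 4÷4 = 1, so 1+4+1 = 6.
Friday + 6 ≡ Thursday — that's 2216's doomsday.
In October the doomsday date is Oct 10.
Oct 29 is 19 days after Oct 10; 19 mod 7 = 5, so Thursday + 5 = Tuesday.

Tuesday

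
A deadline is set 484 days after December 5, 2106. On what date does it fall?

+365 (one year) → Dec 5, 2107 (119 left).
Dec has 31 days: +27 → Jan 1, 2108 (92 left).
Jan has 31 days: +31 → Feb 1, 2108 (61 left).
Feb has 29 days: +29 → Mar 1, 2108 (32 left).
Mar has 31 days: +31 → Apr 1, 2108 (1 left).
+1 → Apr 2, 2108.

April 2, 2108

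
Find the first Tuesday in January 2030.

January 1, 2030 is a Tuesday.
The first Tuesday is therefore January 1 (same day).

January 1, 2030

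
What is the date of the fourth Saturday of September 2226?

September 1, 2226 is a Friday.
The first Saturday is therefore September 2 (1 days later).
The fourth Saturday is 2 + 3×7 = September 23.

September 23, 2226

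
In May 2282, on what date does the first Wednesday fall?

May 3, 2282

May 1, 2282 is a Monday.
The first Wednesday is therefore May 3 (2 days later).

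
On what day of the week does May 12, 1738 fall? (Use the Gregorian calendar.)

Monday

Doomsday rule: the anchor day for the 1700s is Sunday. For year 38: 38÷12 = 3 r 2, and 2÷4 = 0, so 3+2+0 = 5.
Sunday + 5 ≡ Friday — that's 1738's doomsday.
In May the doomsday date is May 9.
May 12 is 3 days after May 9; 3 mod 7 = 3, so Friday + 3 = Monday.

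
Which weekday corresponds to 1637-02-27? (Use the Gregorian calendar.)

Friday

Doomsday rule: the anchor day for the 1600s is Tuesday. For year 37: 37÷12 = 3 r 1, and 1÷4 = 0, so 3+1+0 = 4.
Tuesday + 4 ≡ Saturday — that's 1637's doomsday.
In February the doomsday date is Feb 28 (1637 is not a leap year).
Feb 27 is 1 day before Feb 28; 1 mod 7 = 1, so Saturday − 1 = Friday.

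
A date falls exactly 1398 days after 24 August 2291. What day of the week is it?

Saturday

Aug 24, 2291 is a Monday.
1398 mod 7 = 5, so 1398 days after a Monday is Monday + 5 = Saturday.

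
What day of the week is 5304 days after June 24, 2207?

Monday

First find the weekday of Jun 24, 2207. Doomsday rule: the anchor day for the 2200s is Friday. For year 07: 7÷12 = 0 r 7, and 7÷4 = 1, so 0+7+1 = 8.
Friday + 8 ≡ Saturday — that's 2207's doomsday.
In June the doomsday date is Jun 6.
Jun 24 is 18 days after Jun 6; 18 mod 7 = 4, so Saturday + 4 = Wednesday.
5304 mod 7 = 5, so 5304 days after a Wednesday is Wednesday + 5 = Monday.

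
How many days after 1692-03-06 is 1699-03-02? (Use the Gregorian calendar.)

Mar 6, 1692 → Mar 6, 1693: 365 days.
Mar 6, 1693 → Mar 6, 1694: 365 days.
Mar 6, 1694 → Mar 6, 1695: 365 days.
Mar 6, 1695 → Mar 6, 1696: 366 days (Feb 29, 1696 is in that span).
Mar 6, 1696 → Mar 6, 1697: 365 days.
Mar 6, 1697 → Mar 6, 1698: 365 days.
Mar 6, 1698 → Apr 6, 1698: 31 days (March has 31).
Apr 6, 1698 → May 6, 1698: 30 days (April has 30).
May 6, 1698 → Jun 6, 1698: 31 days (May has 31).
Jun 6, 1698 → Jul 6, 1698: 30 days (June has 30).
Jul 6, 1698 → Aug 6, 1698: 31 days (July has 31).
Aug 6, 1698 → Sep 6, 1698: 31 days (August has 31).
Sep 6, 1698 → Oct 6, 1698: 30 days (September has 30).
Oct 6, 1698 → Nov 6, 1698: 31 days (October has 31).
Nov 6, 1698 → Dec 6, 1698: 30 days (November has 30).
Dec 6, 1698 → Jan 6, 1699: 31 days (December has 31).
Jan 6, 1699 → Feb 6, 1699: 31 days (January has 31).
Feb 6, 1699 → Mar 2, 1699: 24 days.
Total: 2552 days.

2552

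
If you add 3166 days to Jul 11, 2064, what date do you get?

+365 (one year) → Jul 11, 2065 (2801 left).
+365 (one year) → Jul 11, 2066 (2436 left).
+365 (one year) → Jul 11, 2067 (2071 left).
+366 (one year; includes Feb 29, 2068) → Jul 11, 2068 (1705 left).
+365 (one year) → Jul 11, 2069 (1340 left).
+365 (one year) → Jul 11, 2070 (975 left).
+365 (one year) → Jul 11, 2071 (610 left).
+366 (one year; includes Feb 29, 2072) → Jul 11, 2072 (244 left).
Jul has 31 days: +21 → Aug 1, 2072 (223 left).
Aug has 31 days: +31 → Sep 1, 2072 (192 left).
Sep has 30 days: +30 → Oct 1, 2072 (162 left).
Oct has 31 days: +31 → Nov 1, 2072 (131 left).
Nov has 30 days: +30 → Dec 1, 2072 (101 left).
Dec has 31 days: +31 → Jan 1, 2073 (70 left).
Jan has 31 days: +31 → Feb 1, 2073 (39 left).
Feb has 28 days: +28 → Mar 1, 2073 (11 left).
+11 → Mar 12, 2073.

March 12, 2073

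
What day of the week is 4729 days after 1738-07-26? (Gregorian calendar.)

Jul 26, 1738 is a Saturday.
4729 mod 7 = 4, so 4729 days after a Saturday is Saturday + 4 = Wednesday.

Wednesday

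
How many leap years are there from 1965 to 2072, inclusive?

27

Multiples of 4 in [1965,2072]: 27.
Of those, multiples of 100: 1 (not leap unless ÷400).
Multiples of 400: 1.
Leap years = 27 − 1 + 1 = 27.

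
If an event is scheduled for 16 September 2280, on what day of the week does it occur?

Doomsday rule: the anchor day for the 2200s is Friday. For year 80: 80÷12 = 6 r 8, and 8÷4 = 2, so 6+8+2 = 16.
Friday + 16 ≡ Sunday — that's 2280's doomsday.
In September the doomsday date is Sep 5.
Sep 16 is 11 days after Sep 5; 11 mod 7 = 4, so Sunday + 4 = Thursday.

Thursday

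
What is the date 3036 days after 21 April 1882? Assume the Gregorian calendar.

August 13, 1890

+365 (one year) → Apr 21, 1883 (2671 left).
+366 (one year; includes Feb 29, 1884) → Apr 21, 1884 (2305 left).
+365 (one year) → Apr 21, 1885 (1940 left).
+365 (one year) → Apr 21, 1886 (1575 left).
+365 (one year) → Apr 21, 1887 (1210 left).
+366 (one year; includes Feb 29, 1888) → Apr 21, 1888 (844 left).
+365 (one year) → Apr 21, 1889 (479 left).
+365 (one year) → Apr 21, 1890 (114 left).
Apr has 30 days: +10 → May 1, 1890 (104 left).
May has 31 days: +31 → Jun 1, 1890 (73 left).
Jun has 30 days: +30 → Jul 1, 1890 (43 left).
Jul has 31 days: +31 → Aug 1, 1890 (12 left).
+12 → Aug 13, 1890.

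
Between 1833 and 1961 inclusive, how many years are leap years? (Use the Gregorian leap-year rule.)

31

Multiples of 4 in [1833,1961]: 32.
Of those, multiples of 100: 1 (not leap unless ÷400).
Multiples of 400: 0.
Leap years = 32 − 1 + 0 = 31.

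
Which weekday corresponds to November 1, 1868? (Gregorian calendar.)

Sunday

Doomsday rule: the anchor day for the 1800s is Friday. For year 68: 68÷12 = 5 r 8, and 8÷4 = 2, so 5+8+2 = 15.
Friday + 15 ≡ Saturday — that's 1868's doomsday.
In November the doomsday date is Nov 7.
Nov 1 is 6 days before Nov 7; 6 mod 7 = 6, so Saturday − 6 = Sunday.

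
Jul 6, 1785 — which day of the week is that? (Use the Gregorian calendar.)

Doomsday rule: the anchor day for the 1700s is Sunday. For year 85: 85÷12 = 7 r 1, and 1÷4 = 0, so 7+1+0 = 8.
Sunday + 8 ≡ Monday — that's 1785's doomsday.
In July the doomsday date is Jul 11.
Jul 6 is 5 days before Jul 11; 5 mod 7 = 5, so Monday − 5 = Wednesday.

Wednesday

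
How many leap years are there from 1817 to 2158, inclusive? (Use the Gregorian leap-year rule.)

83

Multiples of 4 in [1817,2158]: 85.
Of those, multiples of 100: 3 (not leap unless ÷400).
Multiples of 400: 1.
Leap years = 85 − 3 + 1 = 83.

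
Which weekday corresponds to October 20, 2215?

Friday

Doomsday rule: the anchor day for the 2200s is Friday. For year 15: 15÷12 = 1 r 3, and 3÷4 = 0, so 1+3+0 = 4.
Friday + 4 ≡ Tuesday — that's 2215's doomsday.
In October the doomsday date is Oct 10.
Oct 20 is 10 days after Oct 10; 10 mod 7 = 3, so Tuesday + 3 = Friday.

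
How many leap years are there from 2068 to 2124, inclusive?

Multiples of 4 in [2068,2124]: 15.
Of those, multiples of 100: 1 (not leap unless ÷400).
Multiples of 400: 0.
Leap years = 15 − 1 + 0 = 14.

14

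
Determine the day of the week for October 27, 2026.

Tuesday

January 1, 2026 is a Thursday.
Jan 1, 2026 → Feb 1, 2026: 31 days (January has 31).
Feb 1, 2026 → Mar 1, 2026: 28 days (February has 28).
Mar 1, 2026 → Apr 1, 2026: 31 days (March has 31).
Apr 1, 2026 → May 1, 2026: 30 days (April has 30).
May 1, 2026 → Jun 1, 2026: 31 days (May has 31).
Jun 1, 2026 → Jul 1, 2026: 30 days (June has 30).
Jul 1, 2026 → Aug 1, 2026: 31 days (July has 31).
Aug 1, 2026 → Sep 1, 2026: 31 days (August has 31).
Sep 1, 2026 → Oct 1, 2026: 30 days (September has 30).
Oct 1, 2026 → Oct 27, 2026: 26 days.
Total: 299 days.
299 mod 7 = 5, so Thursday + 5 = Tuesday.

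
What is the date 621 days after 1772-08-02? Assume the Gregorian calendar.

+365 (one year) → Aug 2, 1773 (256 left).
Aug has 31 days: +30 → Sep 1, 1773 (226 left).
Sep has 30 days: +30 → Oct 1, 1773 (196 left).
Oct has 31 days: +31 → Nov 1, 1773 (165 left).
Nov has 30 days: +30 → Dec 1, 1773 (135 left).
Dec has 31 days: +31 → Jan 1, 1774 (104 left).
Jan has 31 days: +31 → Feb 1, 1774 (73 left).
Feb has 28 days: +28 → Mar 1, 1774 (45 left).
Mar has 31 days: +31 → Apr 1, 1774 (14 left).
+14 → Apr 15, 1774.

April 15, 1774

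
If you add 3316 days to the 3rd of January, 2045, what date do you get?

February 1, 2054

+365 (one year) → Jan 3, 2046 (2951 left).
+365 (one year) → Jan 3, 2047 (2586 left).
+365 (one year) → Jan 3, 2048 (2221 left).
+366 (one year; includes Feb 29, 2048) → Jan 3, 2049 (1855 left).
+365 (one year) → Jan 3, 2050 (1490 left).
+365 (one year) → Jan 3, 2051 (1125 left).
+365 (one year) → Jan 3, 2052 (760 left).
+366 (one year; includes Feb 29, 2052) → Jan 3, 2053 (394 left).
Jan has 31 days: +29 → Feb 1, 2053 (365 left).
Feb has 28 days: +28 → Mar 1, 2053 (337 left).
Mar has 31 days: +31 → Apr 1, 2053 (306 left).
Apr has 30 days: +30 → May 1, 2053 (276 left).
May has 31 days: +31 → Jun 1, 2053 (245 left).
Jun has 30 days: +30 → Jul 1, 2053 (215 left).
Jul has 31 days: +31 → Aug 1, 2053 (184 left).
Aug has 31 days: +31 → Sep 1, 2053 (153 left).
Sep has 30 days: +30 → Oct 1, 2053 (123 left).
Oct has 31 days: +31 → Nov 1, 2053 (92 left).
Nov has 30 days: +30 → Dec 1, 2053 (62 left).
Dec has 31 days: +31 → Jan 1, 2054 (31 left).
Jan has 31 days: +31 → Feb 1, 2054 (0 left).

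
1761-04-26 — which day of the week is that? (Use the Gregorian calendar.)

Doomsday rule: the anchor day for the 1700s is Sunday. For year 61: 61÷12 = 5 r 1, and 1÷4 = 0, so 5+1+0 = 6.
Sunday + 6 ≡ Saturday — that's 1761's doomsday.
In April the doomsday date is Apr 4.
Apr 26 is 22 days after Apr 4; 22 mod 7 = 1, so Saturday + 1 = Sunday.

Sunday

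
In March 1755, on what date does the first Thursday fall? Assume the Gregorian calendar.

March 1, 1755 is a Saturday.
The first Thursday is therefore March 6 (5 days later).

March 6, 1755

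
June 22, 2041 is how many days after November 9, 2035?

Nov 9, 2035 → Nov 9, 2036: 366 days (Feb 29, 2036 is in that span).
Nov 9, 2036 → Nov 9, 2037: 365 days.
Nov 9, 2037 → Nov 9, 2038: 365 days.
Nov 9, 2038 → Nov 9, 2039: 365 days.
Nov 9, 2039 → Nov 9, 2040: 366 days (Feb 29, 2040 is in that span).
Nov 9, 2040 → Dec 9, 2040: 30 days (November has 30).
Dec 9, 2040 → Jan 9, 2041: 31 days (December has 31).
Jan 9, 2041 → Feb 9, 2041: 31 days (January has 31).
Feb 9, 2041 → Mar 9, 2041: 28 days (February has 28).
Mar 9, 2041 → Apr 9, 2041: 31 days (March has 31).
Apr 9, 2041 → May 9, 2041: 30 days (April has 30).
May 9, 2041 → Jun 9, 2041: 31 days (May has 31).
Jun 9, 2041 → Jun 22, 2041: 13 days.
Total: 2052 days.

2052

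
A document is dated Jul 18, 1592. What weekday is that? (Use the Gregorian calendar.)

Doomsday rule: the anchor day for the 1500s is Wednesday. For year 92: 92÷12 = 7 r 8, and 8÷4 = 2, so 7+8+2 = 17.
Wednesday + 17 ≡ Saturday — that's 1592's doomsday.
In July the doomsday date is Jul 11.
Jul 18 is 7 days after Jul 11; 7 mod 7 = 0, so Saturday + 0 = Saturday.

Saturday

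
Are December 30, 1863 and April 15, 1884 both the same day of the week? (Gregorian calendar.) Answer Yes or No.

No

From Dec 30, 1863 to Apr 15, 1884 is 7412 days.
7412 mod 7 = 6, so they are different weekdays.
(Dec 30, 1863 is a Wednesday; Apr 15, 1884 is a Tuesday.)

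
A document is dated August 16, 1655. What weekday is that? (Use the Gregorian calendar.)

Monday

Doomsday rule: the anchor day for the 1600s is Tuesday. For year 55: 55÷12 = 4 r 7, and 7÷4 = 1, so 4+7+1 = 12.
Tuesday + 12 ≡ Sunday — that's 1655's doomsday.
In August the doomsday date is Aug 8.
Aug 16 is 8 days after Aug 8; 8 mod 7 = 1, so Sunday + 1 = Monday.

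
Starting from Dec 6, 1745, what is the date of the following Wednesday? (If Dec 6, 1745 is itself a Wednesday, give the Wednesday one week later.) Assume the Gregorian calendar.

December 8, 1745

Dec 6, 1745 is a Monday.
From Monday to the next Wednesday is 2 days.
Dec 6, 1745 + 2 = Dec 8, 1745.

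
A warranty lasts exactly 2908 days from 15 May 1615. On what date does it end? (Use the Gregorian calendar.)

+366 (one year; includes Feb 29, 1616) → May 15, 1616 (2542 left).
+365 (one year) → May 15, 1617 (2177 left).
+365 (one year) → May 15, 1618 (1812 left).
+365 (one year) → May 15, 1619 (1447 left).
+366 (one year; includes Feb 29, 1620) → May 15, 1620 (1081 left).
+365 (one year) → May 15, 1621 (716 left).
+365 (one year) → May 15, 1622 (351 left).
May has 31 days: +17 → Jun 1, 1622 (334 left).
Jun has 30 days: +30 → Jul 1, 1622 (304 left).
Jul has 31 days: +31 → Aug 1, 1622 (273 left).
Aug has 31 days: +31 → Sep 1, 1622 (242 left).
Sep has 30 days: +30 → Oct 1, 1622 (212 left).
Oct has 31 days: +31 → Nov 1, 1622 (181 left).
Nov has 30 days: +30 → Dec 1, 1622 (151 left).
Dec has 31 days: +31 → Jan 1, 1623 (120 left).
Jan has 31 days: +31 → Feb 1, 1623 (89 left).
Feb has 28 days: +28 → Mar 1, 1623 (61 left).
Mar has 31 days: +31 → Apr 1, 1623 (30 left).
Apr has 30 days: +30 → May 1, 1623 (0 left).

May 1, 1623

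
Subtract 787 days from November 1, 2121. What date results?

−365 (one year) → Nov 1, 2120 (422 left).
−366 (one year; includes Feb 29, 2120) → Nov 1, 2119 (56 left).
−1 → Oct 31, 2119 (end of Oct, 31 days; 55 left).
−31 → Sep 30, 2119 (end of Sep, 30 days; 24 left).
−24 → Sep 6, 2119.

September 6, 2119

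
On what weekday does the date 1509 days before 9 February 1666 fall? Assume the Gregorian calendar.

Friday

First find the weekday of Feb 9, 1666. Doomsday rule: the anchor day for the 1600s is Tuesday. For year 66: 66÷12 = 5 r 6, and 6÷4 = 1, so 5+6+1 = 12.
Tuesday + 12 ≡ Sunday — that's 1666's doomsday.
In February the doomsday date is Feb 28 (1666 is not a leap year).
Feb 9 is 19 days before Feb 28; 19 mod 7 = 5, so Sunday − 5 = Tuesday.
1509 mod 7 = 4, so 1509 days before a Tuesday is Tuesday − 4 = Friday.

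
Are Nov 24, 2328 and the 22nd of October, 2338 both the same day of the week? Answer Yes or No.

Yes

From Nov 24, 2328 to Oct 22, 2338 is 3619 days.
3619 mod 7 = 0, so they are the same weekday.
(Nov 24, 2328 is a Saturday; Oct 22, 2338 is a Saturday.)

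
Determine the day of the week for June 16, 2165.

January 1, 2165 is a Tuesday.
Jan 1, 2165 → Feb 1, 2165: 31 days (January has 31).
Feb 1, 2165 → Mar 1, 2165: 28 days (February has 28).
Mar 1, 2165 → Apr 1, 2165: 31 days (March has 31).
Apr 1, 2165 → May 1, 2165: 30 days (April has 30).
May 1, 2165 → Jun 1, 2165: 31 days (May has 31).
Jun 1, 2165 → Jun 16, 2165: 15 days.
Total: 166 days.
166 mod 7 = 5, so Tuesday + 5 = Sunday.

Sunday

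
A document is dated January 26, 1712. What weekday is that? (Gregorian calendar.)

Tuesday

Doomsday rule: the anchor day for the 1700s is Sunday. For year 12: 12÷12 = 1 r 0, and 0÷4 = 0, so 1+0+0 = 1.
Sunday + 1 ≡ Monday — that's 1712's doomsday.
In January the doomsday date is Jan 4 (1712 is a leap year (divisible by 4)).
Jan 26 is 22 days after Jan 4; 22 mod 7 = 1, so Monday + 1 = Tuesday.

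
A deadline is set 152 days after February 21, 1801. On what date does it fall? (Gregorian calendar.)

Feb has 28 days: +8 → Mar 1, 1801 (144 left).
Mar has 31 days: +31 → Apr 1, 1801 (113 left).
Apr has 30 days: +30 → May 1, 1801 (83 left).
May has 31 days: +31 → Jun 1, 1801 (52 left).
Jun has 30 days: +30 → Jul 1, 1801 (22 left).
+22 → Jul 23, 1801.

July 23, 1801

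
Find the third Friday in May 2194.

May 1, 2194 is a Thursday.
The first Friday is therefore May 2 (1 days later).
The third Friday is 2 + 2×7 = May 16.

May 16, 2194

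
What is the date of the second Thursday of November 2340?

November 14, 2340

November 1, 2340 is a Friday.
The first Thursday is therefore November 7 (6 days later).
The second Thursday is 7 + 1×7 = November 14.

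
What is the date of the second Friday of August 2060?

August 1, 2060 is a Sunday.
The first Friday is therefore August 6 (5 days later).
The second Friday is 6 + 1×7 = August 13.

August 13, 2060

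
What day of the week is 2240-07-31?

Doomsday rule: the anchor day for the 2200s is Friday. For year 40: 40÷12 = 3 r 4, and 4÷4 = 1, so 3+4+1 = 8.
Friday + 8 ≡ Saturday — that's 2240's doomsday.
In July the doomsday date is Jul 11.
Jul 31 is 20 days after Jul 11; 20 mod 7 = 6, so Saturday + 6 = Friday.

Friday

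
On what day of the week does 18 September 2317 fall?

Tuesday

Doomsday rule: the anchor day for the 2300s is Wednesday. For year 17: 17÷12 = 1 r 5, and 5÷4 = 1, so 1+5+1 = 7.
Wednesday + 7 ≡ Wednesday — that's 2317's doomsday.
In September the doomsday date is Sep 5.
Sep 18 is 13 days after Sep 5; 13 mod 7 = 6, so Wednesday + 6 = Tuesday.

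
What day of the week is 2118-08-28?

Sunday

Doomsday rule: the anchor day for the 2100s is Sunday. For year 18: 18÷12 = 1 r 6, and 6÷4 = 1, so 1+6+1 = 8.
Sunday + 8 ≡ Monday — that's 2118's doomsday.
In August the doomsday date is Aug 8.
Aug 28 is 20 days after Aug 8; 20 mod 7 = 6, so Monday + 6 = Sunday.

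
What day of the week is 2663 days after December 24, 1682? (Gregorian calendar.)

Sunday

First find the weekday of Dec 24, 1682. Doomsday rule: the anchor day for the 1600s is Tuesday. For year 82: 82÷12 = 6 r 10, and 10÷4 = 2, so 6+10+2 = 18.
Tuesday + 18 ≡ Saturday — that's 1682's doomsday.
In December the doomsday date is Dec 12.
Dec 24 is 12 days after Dec 12; 12 mod 7 = 5, so Saturday + 5 = Thursday.
2663 mod 7 = 3, so 2663 days after a Thursday is Thursday + 3 = Sunday.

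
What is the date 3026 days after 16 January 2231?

April 30, 2239

+365 (one year) → Jan 16, 2232 (2661 left).
+366 (one year; includes Feb 29, 2232) → Jan 16, 2233 (2295 left).
+365 (one year) → Jan 16, 2234 (1930 left).
+365 (one year) → Jan 16, 2235 (1565 left).
+365 (one year) → Jan 16, 2236 (1200 left).
+366 (one year; includes Feb 29, 2236) → Jan 16, 2237 (834 left).
+365 (one year) → Jan 16, 2238 (469 left).
+365 (one year) → Jan 16, 2239 (104 left).
Jan has 31 days: +16 → Feb 1, 2239 (88 left).
Feb has 28 days: +28 → Mar 1, 2239 (60 left).
Mar has 31 days: +31 → Apr 1, 2239 (29 left).
+29 → Apr 30, 2239.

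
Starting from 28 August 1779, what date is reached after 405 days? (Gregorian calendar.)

October 6, 1780

+366 (one year; includes Feb 29, 1780) → Aug 28, 1780 (39 left).
Aug has 31 days: +4 → Sep 1, 1780 (35 left).
Sep has 30 days: +30 → Oct 1, 1780 (5 left).
+5 → Oct 6, 1780.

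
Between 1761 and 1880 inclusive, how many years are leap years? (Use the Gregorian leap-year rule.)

29

Multiples of 4 in [1761,1880]: 30.
Of those, multiples of 100: 1 (not leap unless ÷400).
Multiples of 400: 0.
Leap years = 30 − 1 + 0 = 29.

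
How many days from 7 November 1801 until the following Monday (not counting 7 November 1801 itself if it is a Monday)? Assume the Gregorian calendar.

Nov 7, 1801 is a Saturday.
From Saturday to the next Monday is 2 days.

2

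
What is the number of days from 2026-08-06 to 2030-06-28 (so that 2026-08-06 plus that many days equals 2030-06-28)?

1422

Aug 6, 2026 → Aug 6, 2027: 365 days.
Aug 6, 2027 → Aug 6, 2028: 366 days (Feb 29, 2028 is in that span).
Aug 6, 2028 → Aug 6, 2029: 365 days.
Aug 6, 2029 → Sep 6, 2029: 31 days (August has 31).
Sep 6, 2029 → Oct 6, 2029: 30 days (September has 30).
Oct 6, 2029 → Nov 6, 2029: 31 days (October has 31).
Nov 6, 2029 → Dec 6, 2029: 30 days (November has 30).
Dec 6, 2029 → Jan 6, 2030: 31 days (December has 31).
Jan 6, 2030 → Feb 6, 2030: 31 days (January has 31).
Feb 6, 2030 → Mar 6, 2030: 28 days (February has 28).
Mar 6, 2030 → Apr 6, 2030: 31 days (March has 31).
Apr 6, 2030 → May 6, 2030: 30 days (April has 30).
May 6, 2030 → Jun 6, 2030: 31 days (May has 31).
Jun 6, 2030 → Jun 28, 2030: 22 days.
Total: 1422 days.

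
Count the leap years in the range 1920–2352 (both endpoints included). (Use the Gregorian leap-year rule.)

106

Multiples of 4 in [1920,2352]: 109.
Of those, multiples of 100: 4 (not leap unless ÷400).
Multiples of 400: 1.
Leap years = 109 − 4 + 1 = 106.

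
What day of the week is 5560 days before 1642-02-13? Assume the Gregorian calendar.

Tuesday

First find the weekday of Feb 13, 1642. Doomsday rule: the anchor day for the 1600s is Tuesday. For year 42: 42÷12 = 3 r 6, and 6÷4 = 1, so 3+6+1 = 10.
Tuesday + 10 ≡ Friday — that's 1642's doomsday.
In February the doomsday date is Feb 28 (1642 is not a leap year).
Feb 13 is 15 days before Feb 28; 15 mod 7 = 1, so Friday − 1 = Thursday.
5560 mod 7 = 2, so 5560 days before a Thursday is Thursday − 2 = Tuesday.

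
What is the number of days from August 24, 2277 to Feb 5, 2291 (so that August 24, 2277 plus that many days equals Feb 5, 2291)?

4913

Aug 24, 2277 → Aug 24, 2278: 365 days.
Aug 24, 2278 → Aug 24, 2279: 365 days.
Aug 24, 2279 → Aug 24, 2280: 366 days (Feb 29, 2280 is in that span).
Aug 24, 2280 → Aug 24, 2281: 365 days.
Aug 24, 2281 → Aug 24, 2282: 365 days.
Aug 24, 2282 → Aug 24, 2283: 365 days.
Aug 24, 2283 → Aug 24, 2284: 366 days (Feb 29, 2284 is in that span).
Aug 24, 2284 → Aug 24, 2285: 365 days.
Aug 24, 2285 → Aug 24, 2286: 365 days.
Aug 24, 2286 → Aug 24, 2287: 365 days.
Aug 24, 2287 → Aug 24, 2288: 366 days (Feb 29, 2288 is in that span).
Aug 24, 2288 → Aug 24, 2289: 365 days.
Aug 24, 2289 → Aug 24, 2290: 365 days.
Aug 24, 2290 → Sep 24, 2290: 31 days (August has 31).
Sep 24, 2290 → Oct 24, 2290: 30 days (September has 30).
Oct 24, 2290 → Nov 24, 2290: 31 days (October has 31).
Nov 24, 2290 → Dec 24, 2290: 30 days (November has 30).
Dec 24, 2290 → Jan 24, 2291: 31 days (December has 31).
Jan 24, 2291 → Feb 5, 2291: 12 days.
Total: 4913 days.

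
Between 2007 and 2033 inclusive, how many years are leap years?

Multiples of 4 in [2007,2033]: 7.
Of those, multiples of 100: 0 (not leap unless ÷400).
Multiples of 400: 0.
Leap years = 7 − 0 + 0 = 7.

7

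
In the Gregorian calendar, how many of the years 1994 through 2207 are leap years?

51

Multiples of 4 in [1994,2207]: 53.
Of those, multiples of 100: 3 (not leap unless ÷400).
Multiples of 400: 1.
Leap years = 53 − 3 + 1 = 51.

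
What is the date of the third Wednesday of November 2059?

November 19, 2059

November 1, 2059 is a Saturday.
The first Wednesday is therefore November 5 (4 days later).
The third Wednesday is 5 + 2×7 = November 19.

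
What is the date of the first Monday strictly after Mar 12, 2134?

Mar 12, 2134 is a Friday.
From Friday to the next Monday is 3 days.
Mar 12, 2134 + 3 = Mar 15, 2134.

March 15, 2134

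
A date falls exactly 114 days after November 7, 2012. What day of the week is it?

Friday

First find the weekday of Nov 7, 2012. Doomsday rule: the anchor day for the 2000s is Tuesday. For year 12: 12÷12 = 1 r 0, and 0÷4 = 0, so 1+0+0 = 1.
Tuesday + 1 ≡ Wednesday — that's 2012's doomsday.
In November the doomsday date is Nov 7.
Nov 7 is the doomsday itself: Wednesday.
114 mod 7 = 2, so 114 days after a Wednesday is Wednesday + 2 = Friday.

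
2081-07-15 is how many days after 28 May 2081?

48

May 28, 2081 → Jun 28, 2081: 31 days (May has 31).
Jun 28, 2081 → Jul 15, 2081: 17 days.
Total: 48 days.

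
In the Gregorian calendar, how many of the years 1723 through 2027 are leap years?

74

Multiples of 4 in [1723,2027]: 76.
Of those, multiples of 100: 3 (not leap unless ÷400).
Multiples of 400: 1.
Leap years = 76 − 3 + 1 = 74.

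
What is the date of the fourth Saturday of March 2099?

March 1, 2099 is a Sunday.
The first Saturday is therefore March 7 (6 days later).
The fourth Saturday is 7 + 3×7 = March 28.

March 28, 2099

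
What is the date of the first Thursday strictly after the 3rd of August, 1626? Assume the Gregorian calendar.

August 6, 1626

Aug 3, 1626 is a Monday.
From Monday to the next Thursday is 3 days.
Aug 3, 1626 + 3 = Aug 6, 1626.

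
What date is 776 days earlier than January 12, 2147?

−365 (one year) → Jan 12, 2146 (411 left).
−365 (one year) → Jan 12, 2145 (46 left).
−12 → Dec 31, 2144 (end of Dec, 31 days; 34 left).
−31 → Nov 30, 2144 (end of Nov, 30 days; 3 left).
−3 → Nov 27, 2144.

November 27, 2144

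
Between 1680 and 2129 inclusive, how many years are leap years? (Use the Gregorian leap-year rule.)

Multiples of 4 in [1680,2129]: 113.
Of those, multiples of 100: 5 (not leap unless ÷400).
Multiples of 400: 1.
Leap years = 113 − 5 + 1 = 109.

109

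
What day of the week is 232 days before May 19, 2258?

May 19, 2258 is a Wednesday.
232 mod 7 = 1, so 232 days before a Wednesday is Wednesday − 1 = Tuesday.

Tuesday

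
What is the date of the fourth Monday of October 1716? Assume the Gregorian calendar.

October 1, 1716 is a Thursday.
The first Monday is therefore October 5 (4 days later).
The fourth Monday is 5 + 3×7 = October 26.

October 26, 1716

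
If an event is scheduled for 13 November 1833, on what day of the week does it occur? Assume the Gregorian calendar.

Wednesday

Doomsday rule: the anchor day for the 1800s is Friday. For year 33: 33÷12 = 2 r 9, and 9÷4 = 2, so 2+9+2 = 13.
Friday + 13 ≡ Thursday — that's 1833's doomsday.
In November the doomsday date is Nov 7.
Nov 13 is 6 days after Nov 7; 6 mod 7 = 6, so Thursday + 6 = Wednesday.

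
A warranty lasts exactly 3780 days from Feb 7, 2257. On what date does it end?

+365 (one year) → Feb 7, 2258 (3415 left).
+365 (one year) → Feb 7, 2259 (3050 left).
+365 (one year) → Feb 7, 2260 (2685 left).
+366 (one year; includes Feb 29, 2260) → Feb 7, 2261 (2319 left).
+365 (one year) → Feb 7, 2262 (1954 left).
+365 (one year) → Feb 7, 2263 (1589 left).
+365 (one year) → Feb 7, 2264 (1224 left).
+366 (one year; includes Feb 29, 2264) → Feb 7, 2265 (858 left).
+365 (one year) → Feb 7, 2266 (493 left).
+365 (one year) → Feb 7, 2267 (128 left).
Feb has 28 days: +22 → Mar 1, 2267 (106 left).
Mar has 31 days: +31 → Apr 1, 2267 (75 left).
Apr has 30 days: +30 → May 1, 2267 (45 left).
May has 31 days: +31 → Jun 1, 2267 (14 left).
+14 → Jun 15, 2267.

June 15, 2267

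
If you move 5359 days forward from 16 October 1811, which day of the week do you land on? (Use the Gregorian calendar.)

First find the weekday of Oct 16, 1811. Doomsday rule: the anchor day for the 1800s is Friday. For year 11: 11÷12 = 0 r 11, and 11÷4 = 2, so 0+11+2 = 13.
Friday + 13 ≡ Thursday — that's 1811's doomsday.
In October the doomsday date is Oct 10.
Oct 16 is 6 days after Oct 10; 6 mod 7 = 6, so Thursday + 6 = Wednesday.
5359 mod 7 = 4, so 5359 days after a Wednesday is Wednesday + 4 = Sunday.

Sunday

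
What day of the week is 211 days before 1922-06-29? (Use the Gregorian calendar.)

First find the weekday of Jun 29, 1922. Doomsday rule: the anchor day for the 1900s is Wednesday. For year 22: 22÷12 = 1 r 10, and 10÷4 = 2, so 1+10+2 = 13.
Wednesday + 13 ≡ Tuesday — that's 1922's doomsday.
In June the doomsday date is Jun 6.
Jun 29 is 23 days after Jun 6; 23 mod 7 = 2, so Tuesday + 2 = Thursday.
211 mod 7 = 1, so 211 days before a Thursday is Thursday − 1 = Wednesday.

Wednesday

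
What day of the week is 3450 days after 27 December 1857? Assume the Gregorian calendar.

Saturday

First find the weekday of Dec 27, 1857. Doomsday rule: the anchor day for the 1800s is Friday. For year 57: 57÷12 = 4 r 9, and 9÷4 = 2, so 4+9+2 = 15.
Friday + 15 ≡ Saturday — that's 1857's doomsday.
In December the doomsday date is Dec 12.
Dec 27 is 15 days after Dec 12; 15 mod 7 = 1, so Saturday + 1 = Sunday.
3450 mod 7 = 6, so 3450 days after a Sunday is Sunday + 6 = Saturday.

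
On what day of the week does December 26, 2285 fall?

Doomsday rule: the anchor day for the 2200s is Friday. For year 85: 85÷12 = 7 r 1, and 1÷4 = 0, so 7+1+0 = 8.
Friday + 8 ≡ Saturday — that's 2285's doomsday.
In December the doomsday date is Dec 12.
Dec 26 is 14 days after Dec 12; 14 mod 7 = 0, so Saturday + 0 = Saturday.

Saturday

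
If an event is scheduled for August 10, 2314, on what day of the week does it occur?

Monday

Doomsday rule: the anchor day for the 2300s is Wednesday. For year 14: 14÷12 = 1 r 2, and 2÷4 = 0, so 1+2+0 = 3.
Wednesday + 3 ≡ Saturday — that's 2314's doomsday.
In August the doomsday date is Aug 8.
Aug 10 is 2 days after Aug 8; 2 mod 7 = 2, so Saturday + 2 = Monday.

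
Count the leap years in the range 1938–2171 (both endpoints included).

Multiples of 4 in [1938,2171]: 58.
Of those, multiples of 100: 2 (not leap unless ÷400).
Multiples of 400: 1.
Leap years = 58 − 2 + 1 = 57.

57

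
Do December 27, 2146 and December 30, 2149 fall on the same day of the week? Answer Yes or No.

Yes

From Dec 27, 2146 to Dec 30, 2149 is 1099 days.
1099 mod 7 = 0, so they are the same weekday.
(Dec 27, 2146 is a Tuesday; Dec 30, 2149 is a Tuesday.)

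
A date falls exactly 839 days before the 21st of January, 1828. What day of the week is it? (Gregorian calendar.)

Tuesday

First find the weekday of Jan 21, 1828. Doomsday rule: the anchor day for the 1800s is Friday. For year 28: 28÷12 = 2 r 4, and 4÷4 = 1, so 2+4+1 = 7.
Friday + 7 ≡ Friday — that's 1828's doomsday.
In January the doomsday date is Jan 4 (1828 is a leap year (divisible by 4)).
Jan 21 is 17 days after Jan 4; 17 mod 7 = 3, so Friday + 3 = Monday.
839 mod 7 = 6, so 839 days before a Monday is Monday − 6 = Tuesday.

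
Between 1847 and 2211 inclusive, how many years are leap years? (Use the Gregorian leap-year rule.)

Multiples of 4 in [1847,2211]: 91.
Of those, multiples of 100: 4 (not leap unless ÷400).
Multiples of 400: 1.
Leap years = 91 − 4 + 1 = 88.

88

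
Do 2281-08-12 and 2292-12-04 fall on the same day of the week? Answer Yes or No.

From Aug 12, 2281 to Dec 4, 2292 is 4132 days.
4132 mod 7 = 2, so they are different weekdays.
(Aug 12, 2281 is a Friday; Dec 4, 2292 is a Sunday.)

No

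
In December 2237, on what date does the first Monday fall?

December 1, 2237 is a Friday.
The first Monday is therefore December 4 (3 days later).

December 4, 2237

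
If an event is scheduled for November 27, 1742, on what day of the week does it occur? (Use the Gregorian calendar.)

Tuesday

Doomsday rule: the anchor day for the 1700s is Sunday. For year 42: 42÷12 = 3 r 6, and 6÷4 = 1, so 3+6+1 = 10.
Sunday + 10 ≡ Wednesday — that's 1742's doomsday.
In November the doomsday date is Nov 7.
Nov 27 is 20 days after Nov 7; 20 mod 7 = 6, so Wednesday + 6 = Tuesday.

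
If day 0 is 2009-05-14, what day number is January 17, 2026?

6092

May 14, 2009 → May 14, 2010: 365 days.
May 14, 2010 → May 14, 2011: 365 days.
May 14, 2011 → May 14, 2012: 366 days (Feb 29, 2012 is in that span).
May 14, 2012 → May 14, 2013: 365 days.
May 14, 2013 → May 14, 2014: 365 days.
May 14, 2014 → May 14, 2015: 365 days.
May 14, 2015 → May 14, 2016: 366 days (Feb 29, 2016 is in that span).
May 14, 2016 → May 14, 2017: 365 days.
May 14, 2017 → May 14, 2018: 365 days.
May 14, 2018 → May 14, 2019: 365 days.
May 14, 2019 → May 14, 2020: 366 days (Feb 29, 2020 is in that span).
May 14, 2020 → May 14, 2021: 365 days.
May 14, 2021 → May 14, 2022: 365 days.
May 14, 2022 → May 14, 2023: 365 days.
May 14, 2023 → May 14, 2024: 366 days (Feb 29, 2024 is in that span).
May 14, 2024 → May 14, 2025: 365 days.
May 14, 2025 → Jun 14, 2025: 31 days (May has 31).
Jun 14, 2025 → Jul 14, 2025: 30 days (June has 30).
Jul 14, 2025 → Aug 14, 2025: 31 days (July has 31).
Aug 14, 2025 → Sep 14, 2025: 31 days (August has 31).
Sep 14, 2025 → Oct 14, 2025: 30 days (September has 30).
Oct 14, 2025 → Nov 14, 2025: 31 days (October has 31).
Nov 14, 2025 → Dec 14, 2025: 30 days (November has 30).
Dec 14, 2025 → Jan 14, 2026: 31 days (December has 31).
Jan 14, 2026 → Jan 17, 2026: 3 days.
Total: 6092 days.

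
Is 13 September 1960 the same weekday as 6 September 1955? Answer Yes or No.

From Sep 6, 1955 to Sep 13, 1960 is 1834 days.
1834 mod 7 = 0, so they are the same weekday.
(Sep 6, 1955 is a Tuesday; Sep 13, 1960 is a Tuesday.)

Yes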